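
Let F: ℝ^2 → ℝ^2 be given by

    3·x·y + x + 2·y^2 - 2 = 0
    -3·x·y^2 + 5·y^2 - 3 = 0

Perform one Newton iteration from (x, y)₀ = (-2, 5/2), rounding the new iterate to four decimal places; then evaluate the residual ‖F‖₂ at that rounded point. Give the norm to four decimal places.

18.7892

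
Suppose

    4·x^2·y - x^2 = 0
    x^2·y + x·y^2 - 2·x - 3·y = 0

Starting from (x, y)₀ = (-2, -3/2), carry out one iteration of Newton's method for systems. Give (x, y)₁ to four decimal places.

At (-2, -3/2): F = (-28.0000, -2.0000).
Jacobian J = [[8·x·y - 2·x, 4·x^2], [2·x·y + y^2 - 2, x^2 + 2·x·y - 3]].
At the point, J = [[28.0000, 16.0000], [6.2500, 7.0000]] (det J = 96.0000).
Solving J·Δ = −F gives Δ = (1.7083, -1.2396).
Then the next iterate is (x, y)₁ = (-0.2917, -2.7396).

(-0.2917, -2.7396)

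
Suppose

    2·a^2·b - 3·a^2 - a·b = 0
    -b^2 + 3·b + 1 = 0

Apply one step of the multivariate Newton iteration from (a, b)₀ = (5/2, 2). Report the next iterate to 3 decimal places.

At (5/2, 2): F = (1.250, 3.000).
Jacobian J = [[4·a·b - 6·a - b, 2·a^2 - a], [0, -2·b + 3]].
At the point, J = [[3.000, 10.000], [0.000, -1.000]] (det J = -3.000).
Solving J·Δ = −F gives Δ = (-10.417, 3.000).
Then the next iterate is (a, b)₁ = (-7.917, 5.000).

(-7.917, 5.000)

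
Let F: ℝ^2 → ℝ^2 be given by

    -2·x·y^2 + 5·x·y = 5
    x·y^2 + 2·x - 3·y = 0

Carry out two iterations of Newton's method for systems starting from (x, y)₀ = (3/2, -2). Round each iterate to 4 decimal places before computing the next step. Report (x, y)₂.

(0.7977, 0.3697)

At (3/2, -2): F = (-32.0000, 15.0000).
Jacobian J = [[-2·y^2 + 5·y, -4·x·y + 5·x], [y^2 + 2, 2·x·y - 3]].
At the point, J = [[-18.0000, 19.5000], [6.0000, -9.0000]] (det J = 45.0000).
Solving J·Δ = −F gives Δ = (0.1000, 1.7333).
Then the next iterate is (x, y)₁ = (1.6000, -0.2667).
Round to (1.6000, -0.2667) and repeat: F = (-7.361212, 4.113906), J = [[-1.475758, 9.706880], [2.071129, -3.853440]].
Δ = (-0.8023, 0.6364), so (x, y)₂ = (0.7977, 0.3697).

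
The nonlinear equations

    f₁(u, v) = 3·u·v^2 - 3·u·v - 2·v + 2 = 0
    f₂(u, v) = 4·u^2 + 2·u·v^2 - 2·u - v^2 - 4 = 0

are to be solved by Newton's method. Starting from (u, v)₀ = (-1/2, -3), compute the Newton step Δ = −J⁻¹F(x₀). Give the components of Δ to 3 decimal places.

(-0.152, 1.818)

At (-1/2, -3): F = (-10.000, -20.000).
Jacobian J = [[3·v^2 - 3·v, 6·u·v - 3·u - 2], [8·u + 2·v^2 - 2, 4·u·v - 2·v]].
At the point, J = [[36.000, 8.500], [12.000, 12.000]] (det J = 330.000).
Solving J·Δ = −F gives Δ = (-0.152, 1.818).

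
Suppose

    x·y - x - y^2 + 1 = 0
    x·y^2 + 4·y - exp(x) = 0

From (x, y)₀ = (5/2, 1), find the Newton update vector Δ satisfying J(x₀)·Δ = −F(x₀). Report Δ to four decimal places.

(-0.5082, 0.0000)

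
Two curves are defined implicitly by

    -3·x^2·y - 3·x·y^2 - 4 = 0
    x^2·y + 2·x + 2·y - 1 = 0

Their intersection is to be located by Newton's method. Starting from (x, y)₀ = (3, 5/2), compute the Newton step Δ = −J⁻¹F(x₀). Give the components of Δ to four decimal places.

(-1.7881, -0.1911)

At (3, 5/2): F = (-127.7500, 32.5000).
Jacobian J = [[-6·x·y - 3·y^2, -3·x^2 - 6·x·y], [2·x·y + 2, x^2 + 2]].
At the point, J = [[-63.7500, -72.0000], [17.0000, 11.0000]] (det J = 522.7500).
Solving J·Δ = −F gives Δ = (-1.7881, -0.1911).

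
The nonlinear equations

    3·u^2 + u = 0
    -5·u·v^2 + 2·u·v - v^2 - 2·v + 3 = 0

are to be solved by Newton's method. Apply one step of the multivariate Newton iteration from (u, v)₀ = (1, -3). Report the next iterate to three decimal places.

(0.429, -2.393)

At (1, -3): F = (4.000, -51.000).
Jacobian J = [[6·u + 1, 0], [-5·v^2 + 2·v, -10·u·v + 2·u - 2·v - 2]].
At the point, J = [[7.000, 0.000], [-51.000, 36.000]] (det J = 252.000).
Solving J·Δ = −F gives Δ = (-0.571, 0.607).
Then the next iterate is (u, v)₁ = (0.429, -2.393).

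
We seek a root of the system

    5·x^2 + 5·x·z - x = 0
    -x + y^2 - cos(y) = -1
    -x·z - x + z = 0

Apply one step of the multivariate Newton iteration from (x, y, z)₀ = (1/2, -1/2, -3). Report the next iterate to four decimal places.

(0.6548, -0.6908, 0.3810)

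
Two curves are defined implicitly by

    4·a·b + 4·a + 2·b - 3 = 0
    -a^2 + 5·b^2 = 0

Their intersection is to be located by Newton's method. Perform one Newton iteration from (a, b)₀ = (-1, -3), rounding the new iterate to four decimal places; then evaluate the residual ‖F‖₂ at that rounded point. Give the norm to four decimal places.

10.4303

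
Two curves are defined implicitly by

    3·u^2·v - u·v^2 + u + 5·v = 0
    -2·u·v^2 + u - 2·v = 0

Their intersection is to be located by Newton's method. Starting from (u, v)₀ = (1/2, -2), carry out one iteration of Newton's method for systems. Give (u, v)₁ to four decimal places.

At (1/2, -2): F = (-13.0000, 0.5000).
Jacobian J = [[6·u·v - v^2 + 1, 3·u^2 - 2·u·v + 5], [-2·v^2 + 1, -4·u·v - 2]].
At the point, J = [[-9.0000, 7.7500], [-7.0000, 2.0000]] (det J = 36.2500).
Solving J·Δ = −F gives Δ = (0.8241, 2.6345).
Then the next iterate is (u, v)₁ = (1.3241, 0.6345).

(1.3241, 0.6345)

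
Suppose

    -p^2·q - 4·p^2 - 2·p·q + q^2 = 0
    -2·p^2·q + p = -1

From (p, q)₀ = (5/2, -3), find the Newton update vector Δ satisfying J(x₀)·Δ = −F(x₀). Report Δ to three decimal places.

At (5/2, -3): F = (17.750, 41.000).
Jacobian J = [[-2·p·q - 8·p - 2·q, -p^2 - 2·p + 2·q], [-4·p·q + 1, -2·p^2]].
At the point, J = [[1.000, -17.250], [31.000, -12.500]] (det J = 522.250).
Solving J·Δ = −F gives Δ = (-0.929, 0.975).

(-0.929, 0.975)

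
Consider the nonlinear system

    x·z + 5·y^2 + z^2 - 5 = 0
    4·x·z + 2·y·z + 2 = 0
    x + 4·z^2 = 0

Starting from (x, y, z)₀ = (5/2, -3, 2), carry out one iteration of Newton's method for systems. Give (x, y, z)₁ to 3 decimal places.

At (5/2, -3, 2): F = (49.000, 10.000, 18.500).
Jacobian J = [[z, 10·y, x + 2·z], [4·z, 2·z, 4·x + 2·y], [1, 0, 8·z]].
At the point, J = [[2.000, -30.000, 6.500], [8.000, 4.000, 4.000], [1.000, 0.000, 16.000]] (det J = 3822.000).
Solving J·Δ = −F gives Δ = (-1.370, 1.310, -1.071).
Then the next iterate is (x, y, z)₁ = (1.130, -1.690, 0.929).

(1.130, -1.690, 0.929)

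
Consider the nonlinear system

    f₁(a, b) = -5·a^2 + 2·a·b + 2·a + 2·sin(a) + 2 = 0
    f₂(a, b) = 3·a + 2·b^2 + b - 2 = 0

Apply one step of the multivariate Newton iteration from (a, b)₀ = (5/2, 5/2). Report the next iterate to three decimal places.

(1.552, 0.895)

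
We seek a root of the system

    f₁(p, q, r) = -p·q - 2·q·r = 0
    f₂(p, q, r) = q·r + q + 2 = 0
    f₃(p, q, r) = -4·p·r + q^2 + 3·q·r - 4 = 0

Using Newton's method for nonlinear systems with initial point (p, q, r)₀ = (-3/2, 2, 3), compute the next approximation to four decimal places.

At (-3/2, 2, 3): F = (-9.0000, 10.0000, 36.0000).
Jacobian J = [[-q, -p - 2·r, -2·q], [0, r + 1, q], [-4·r, 2·q + 3·r, -4·p + 3·q]].
At the point, J = [[-2.0000, -4.5000, -4.0000], [0.0000, 4.0000, 2.0000], [-12.0000, 13.0000, 12.0000]] (det J = -128.0000).
Solving J·Δ = −F gives Δ = (0.5781, -2.8125, 0.6250).
Then the next iterate is (p, q, r)₁ = (-0.9219, -0.8125, 3.6250).

(-0.9219, -0.8125, 3.6250)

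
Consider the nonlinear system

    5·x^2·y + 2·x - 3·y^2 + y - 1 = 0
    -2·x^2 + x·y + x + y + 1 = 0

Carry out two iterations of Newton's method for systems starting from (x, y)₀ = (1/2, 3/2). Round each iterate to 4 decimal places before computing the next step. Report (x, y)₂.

(-0.6206, 0.5176)

At (1/2, 3/2): F = (-3.3750, 3.2500).
Jacobian J = [[10·x·y + 2, 5·x^2 - 6·y + 1], [-4·x + y + 1, x + 1]].
At the point, J = [[9.5000, -6.7500], [0.5000, 1.5000]] (det J = 17.6250).
Solving J·Δ = −F gives Δ = (-0.9574, -1.8475).
Then the next iterate is (x, y)₁ = (-0.4574, -0.3475).
Round to (-0.4574, -0.3475) and repeat: F = (-2.988079, -0.064383), J = [[3.589465, 4.131074], [2.4821, 0.5426]].
Δ = (-0.1632, 0.8651), so (x, y)₂ = (-0.6206, 0.5176).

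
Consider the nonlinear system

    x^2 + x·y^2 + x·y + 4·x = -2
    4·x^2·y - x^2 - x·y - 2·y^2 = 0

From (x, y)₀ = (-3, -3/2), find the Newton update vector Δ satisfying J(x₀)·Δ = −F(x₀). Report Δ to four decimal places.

At (-3, -3/2): F = (-3.2500, -72.0000).
Jacobian J = [[2·x + y^2 + y + 4, 2·x·y + x], [8·x·y - 2·x - y, 4·x^2 - x - 4·y]].
At the point, J = [[-1.2500, 6.0000], [43.5000, 45.0000]] (det J = -317.2500).
Solving J·Δ = −F gives Δ = (0.9007, 0.7293).

(0.9007, 0.7293)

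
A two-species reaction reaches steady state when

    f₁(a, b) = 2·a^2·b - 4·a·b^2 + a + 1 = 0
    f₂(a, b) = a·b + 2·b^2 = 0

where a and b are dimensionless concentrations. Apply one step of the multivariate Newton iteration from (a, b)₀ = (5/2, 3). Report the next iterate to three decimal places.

(-4.654, 2.721)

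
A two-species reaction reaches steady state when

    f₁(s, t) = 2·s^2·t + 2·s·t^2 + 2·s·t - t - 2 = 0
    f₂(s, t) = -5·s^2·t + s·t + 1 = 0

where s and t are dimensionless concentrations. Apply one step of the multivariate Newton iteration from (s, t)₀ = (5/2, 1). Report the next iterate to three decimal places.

(1.752, 0.660)

At (5/2, 1): F = (19.500, -27.750).
Jacobian J = [[4·s·t + 2·t^2 + 2·t, 2·s^2 + 4·s·t + 2·s - 1], [-10·s·t + t, -5·s^2 + s]].
At the point, J = [[14.000, 26.500], [-24.000, -28.750]] (det J = 233.500).
Solving J·Δ = −F gives Δ = (-0.748, -0.340).
Then the next iterate is (s, t)₁ = (1.752, 0.660).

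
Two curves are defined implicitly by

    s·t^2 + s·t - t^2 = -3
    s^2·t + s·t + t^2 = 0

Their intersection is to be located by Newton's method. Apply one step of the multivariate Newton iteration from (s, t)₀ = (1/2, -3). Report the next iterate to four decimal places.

(-0.2500, -0.8571)

At (1/2, -3): F = (-3.0000, 6.7500).
Jacobian J = [[t^2 + t, 2·s·t + s - 2·t], [2·s·t + t, s^2 + s + 2·t]].
At the point, J = [[6.0000, 3.5000], [-6.0000, -5.2500]] (det J = -10.5000).
Solving J·Δ = −F gives Δ = (-0.7500, 2.1429).
Then the next iterate is (s, t)₁ = (-0.2500, -0.8571).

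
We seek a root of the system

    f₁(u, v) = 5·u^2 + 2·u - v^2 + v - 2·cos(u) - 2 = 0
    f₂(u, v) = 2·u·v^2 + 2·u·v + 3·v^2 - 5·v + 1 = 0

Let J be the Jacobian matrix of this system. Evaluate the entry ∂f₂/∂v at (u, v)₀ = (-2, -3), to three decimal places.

∂f₂/∂v = 4·u·v + 2·u + 6·v - 5.
At (-2, -3) this is -3.000.

-3.000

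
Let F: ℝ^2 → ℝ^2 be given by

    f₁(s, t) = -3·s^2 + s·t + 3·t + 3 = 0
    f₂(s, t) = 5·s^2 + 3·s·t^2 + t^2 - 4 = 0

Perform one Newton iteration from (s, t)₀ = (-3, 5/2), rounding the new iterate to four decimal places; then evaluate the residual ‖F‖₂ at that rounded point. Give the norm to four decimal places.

At (-3, 5/2): F = (-24.0000, -9.0000).
Jacobian J = [[-6·s + t, s + 3], [10·s + 3·t^2, 6·s·t + 2·t]].
At the point, J = [[20.5000, 0.0000], [-11.2500, -40.0000]] (det J = -820.0000).
Solving J·Δ = −F gives Δ = (1.1707, -0.5543).
Then the next iterate is (s, t)₁ = (-1.8293, 1.9457).
Re-evaluating at (-1.8293, 1.9457): F = (-4.761184, -4.258368), so ‖F‖₂ = 6.3877.

6.3877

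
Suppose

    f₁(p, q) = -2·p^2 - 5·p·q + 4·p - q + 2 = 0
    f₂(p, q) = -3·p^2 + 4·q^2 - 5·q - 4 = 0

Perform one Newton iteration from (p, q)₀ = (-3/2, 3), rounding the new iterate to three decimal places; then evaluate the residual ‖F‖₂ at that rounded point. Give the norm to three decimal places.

3.082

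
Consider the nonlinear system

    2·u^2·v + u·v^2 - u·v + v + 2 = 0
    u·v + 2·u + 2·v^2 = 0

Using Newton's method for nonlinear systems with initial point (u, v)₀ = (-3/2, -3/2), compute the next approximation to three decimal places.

At (-3/2, -3/2): F = (-11.875, 3.750).
Jacobian J = [[4·u·v + v^2 - v, 2·u^2 + 2·u·v - u + 1], [v + 2, u + 4·v]].
At the point, J = [[12.750, 11.500], [0.500, -7.500]] (det J = -101.375).
Solving J·Δ = −F gives Δ = (0.453, 0.530).
Then the next iterate is (u, v)₁ = (-1.047, -0.970).

(-1.047, -0.970)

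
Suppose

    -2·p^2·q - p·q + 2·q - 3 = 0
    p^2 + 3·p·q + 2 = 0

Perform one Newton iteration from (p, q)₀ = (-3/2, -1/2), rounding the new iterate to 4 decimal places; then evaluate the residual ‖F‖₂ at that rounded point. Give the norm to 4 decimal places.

106.0388

At (-3/2, -1/2): F = (-2.5000, 6.5000).
Jacobian J = [[-4·p·q - q, -2·p^2 - p + 2], [2·p + 3·q, 3·p]].
At the point, J = [[-2.5000, -1.0000], [-4.5000, -4.5000]] (det J = 6.7500).
Solving J·Δ = −F gives Δ = (-2.6296, 4.0741).
Then the next iterate is (p, q)₁ = (-4.1296, 3.5741).
Re-evaluating at (-4.1296, 3.5741): F = (-102.994713, -25.225214), so ‖F‖₂ = 106.0388.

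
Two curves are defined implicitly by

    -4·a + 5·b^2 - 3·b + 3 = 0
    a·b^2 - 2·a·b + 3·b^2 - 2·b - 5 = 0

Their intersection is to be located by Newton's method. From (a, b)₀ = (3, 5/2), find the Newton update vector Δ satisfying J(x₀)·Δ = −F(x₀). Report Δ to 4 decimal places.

(0.4286, -0.5925)

At (3, 5/2): F = (14.7500, 12.5000).
Jacobian J = [[-4, 10·b - 3], [b^2 - 2·b, 2·a·b - 2·a + 6·b - 2]].
At the point, J = [[-4.0000, 22.0000], [1.2500, 22.0000]] (det J = -115.5000).
Solving J·Δ = −F gives Δ = (0.4286, -0.5925).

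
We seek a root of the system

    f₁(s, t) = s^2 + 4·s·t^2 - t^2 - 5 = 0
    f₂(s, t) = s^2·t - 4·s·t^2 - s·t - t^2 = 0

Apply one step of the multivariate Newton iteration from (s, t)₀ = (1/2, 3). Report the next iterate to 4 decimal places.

(0.6937, 1.0974)

At (1/2, 3): F = (4.2500, -27.7500).
Jacobian J = [[2·s + 4·t^2, 8·s·t - 2·t], [2·s·t - 4·t^2 - t, s^2 - 8·s·t - s - 2·t]].
At the point, J = [[37.0000, 6.0000], [-36.0000, -18.2500]] (det J = -459.2500).
Solving J·Δ = −F gives Δ = (0.1937, -1.9026).
Then the next iterate is (s, t)₁ = (0.6937, 1.0974).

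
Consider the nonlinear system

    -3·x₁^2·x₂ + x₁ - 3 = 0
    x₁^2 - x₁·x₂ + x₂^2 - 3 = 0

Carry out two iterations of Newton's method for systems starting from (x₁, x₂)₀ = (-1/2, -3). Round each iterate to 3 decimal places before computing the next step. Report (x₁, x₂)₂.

(-0.790, -2.006)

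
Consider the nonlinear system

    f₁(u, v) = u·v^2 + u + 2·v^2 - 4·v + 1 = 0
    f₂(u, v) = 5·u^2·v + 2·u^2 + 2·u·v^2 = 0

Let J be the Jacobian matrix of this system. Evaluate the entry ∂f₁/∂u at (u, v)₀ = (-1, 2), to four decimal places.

∂f₁/∂u = v^2 + 1.
At (-1, 2) this is 5.0000.

5.0000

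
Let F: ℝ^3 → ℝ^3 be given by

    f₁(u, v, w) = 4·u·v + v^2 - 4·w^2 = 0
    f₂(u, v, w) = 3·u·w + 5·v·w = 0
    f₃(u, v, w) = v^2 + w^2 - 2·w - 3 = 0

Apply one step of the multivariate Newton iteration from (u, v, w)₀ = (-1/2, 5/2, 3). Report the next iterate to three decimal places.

At (-1/2, 5/2, 3): F = (-34.750, 33.000, 6.250).
Jacobian J = [[4·v, 4·u + 2·v, -8·w], [3·w, 5·w, 3·u + 5·v], [0, 2·v, 2·w - 2]].
At the point, J = [[10.000, 3.000, -24.000], [9.000, 15.000, 11.000], [0.000, 5.000, 4.000]] (det J = -1138.000).
Solving J·Δ = −F gives Δ = (-1.822, 0.469, -2.149).
Then the next iterate is (u, v, w)₁ = (-2.322, 2.969, 0.851).

(-2.322, 2.969, 0.851)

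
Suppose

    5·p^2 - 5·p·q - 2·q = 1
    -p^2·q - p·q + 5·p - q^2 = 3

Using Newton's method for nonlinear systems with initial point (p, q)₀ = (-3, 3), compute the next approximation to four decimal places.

(-1.5321, 1.6964)

At (-3, 3): F = (83.0000, -45.0000).
Jacobian J = [[10·p - 5·q, -5·p - 2], [-2·p·q - q + 5, -p^2 - p - 2·q]].
At the point, J = [[-45.0000, 13.0000], [20.0000, -12.0000]] (det J = 280.0000).
Solving J·Δ = −F gives Δ = (1.4679, -1.3036).
Then the next iterate is (p, q)₁ = (-1.5321, 1.6964).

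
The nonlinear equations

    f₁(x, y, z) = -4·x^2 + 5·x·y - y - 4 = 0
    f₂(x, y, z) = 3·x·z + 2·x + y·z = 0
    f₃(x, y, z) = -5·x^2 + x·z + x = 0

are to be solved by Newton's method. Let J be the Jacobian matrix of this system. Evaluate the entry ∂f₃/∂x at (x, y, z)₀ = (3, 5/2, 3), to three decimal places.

-26.000

∂f₃/∂x = -10·x + z + 1.
At (3, 5/2, 3) this is -26.000.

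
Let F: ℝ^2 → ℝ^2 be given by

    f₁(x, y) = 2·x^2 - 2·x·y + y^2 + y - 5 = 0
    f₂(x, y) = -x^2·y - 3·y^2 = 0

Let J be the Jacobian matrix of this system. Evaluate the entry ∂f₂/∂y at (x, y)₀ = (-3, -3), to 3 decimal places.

9.000

∂f₂/∂y = -x^2 - 6·y.
At (-3, -3) this is 9.000.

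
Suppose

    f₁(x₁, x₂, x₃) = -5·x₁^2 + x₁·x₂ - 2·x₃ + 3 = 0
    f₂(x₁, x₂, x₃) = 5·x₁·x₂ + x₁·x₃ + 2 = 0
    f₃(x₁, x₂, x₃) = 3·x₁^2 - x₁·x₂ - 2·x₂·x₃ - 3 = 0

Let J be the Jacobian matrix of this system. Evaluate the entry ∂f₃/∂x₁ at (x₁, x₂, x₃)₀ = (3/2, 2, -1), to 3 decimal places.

∂f₃/∂x₁ = 6·x₁ - x₂.
At (3/2, 2, -1) this is 7.000.

7.000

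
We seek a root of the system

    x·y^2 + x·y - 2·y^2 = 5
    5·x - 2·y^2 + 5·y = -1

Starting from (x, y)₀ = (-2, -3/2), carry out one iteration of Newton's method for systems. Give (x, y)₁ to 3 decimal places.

(0.132, -0.560)

At (-2, -3/2): F = (-11.000, -21.000).
Jacobian J = [[y^2 + y, 2·x·y + x - 4·y], [5, -4·y + 5]].
At the point, J = [[0.750, 10.000], [5.000, 11.000]] (det J = -41.750).
Solving J·Δ = −F gives Δ = (2.132, 0.940).
Then the next iterate is (x, y)₁ = (0.132, -0.560).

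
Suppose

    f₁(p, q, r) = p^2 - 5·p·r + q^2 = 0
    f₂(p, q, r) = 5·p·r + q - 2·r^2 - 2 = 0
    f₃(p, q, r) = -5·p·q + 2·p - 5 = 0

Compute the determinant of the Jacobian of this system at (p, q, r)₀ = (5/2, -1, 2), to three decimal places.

1305.750

J = [[2·p - 5·r, 2·q, -5·p], [5·r, 1, 5·p - 4·r], [-5·q + 2, -5·p, 0]].
At the point, J = [[-5.000, -2.000, -12.500], [10.000, 1.000, 4.500], [7.000, -12.500, 0.000]].
det J = 1305.750.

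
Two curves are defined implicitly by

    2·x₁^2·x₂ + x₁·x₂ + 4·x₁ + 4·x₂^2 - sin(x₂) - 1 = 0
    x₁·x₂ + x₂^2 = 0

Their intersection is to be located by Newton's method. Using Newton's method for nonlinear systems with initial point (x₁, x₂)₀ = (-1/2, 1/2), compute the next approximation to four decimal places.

(6.0666, -6.0666)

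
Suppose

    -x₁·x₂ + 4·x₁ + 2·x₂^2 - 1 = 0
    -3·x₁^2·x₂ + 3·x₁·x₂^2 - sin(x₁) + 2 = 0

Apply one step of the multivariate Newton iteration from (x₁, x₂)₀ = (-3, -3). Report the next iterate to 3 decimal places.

(-4.968, -4.975)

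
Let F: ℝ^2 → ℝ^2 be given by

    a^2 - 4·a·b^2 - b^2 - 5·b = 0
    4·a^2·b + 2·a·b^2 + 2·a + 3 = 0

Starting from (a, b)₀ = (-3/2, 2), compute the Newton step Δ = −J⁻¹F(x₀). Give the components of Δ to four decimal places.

At (-3/2, 2): F = (12.2500, 6.0000).
Jacobian J = [[2·a - 4·b^2, -8·a·b - 2·b - 5], [8·a·b + 2·b^2 + 2, 4·a^2 + 4·a·b]].
At the point, J = [[-19.0000, 15.0000], [-14.0000, -3.0000]] (det J = 267.0000).
Solving J·Δ = −F gives Δ = (0.4747, -0.2154).

(0.4747, -0.2154)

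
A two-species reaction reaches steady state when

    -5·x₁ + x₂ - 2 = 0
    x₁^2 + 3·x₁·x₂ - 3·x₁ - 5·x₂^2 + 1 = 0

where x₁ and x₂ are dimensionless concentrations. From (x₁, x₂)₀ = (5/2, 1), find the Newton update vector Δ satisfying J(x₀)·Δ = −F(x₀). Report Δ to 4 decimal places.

At (5/2, 1): F = (-13.5000, 2.2500).
Jacobian J = [[-5, 1], [2·x₁ + 3·x₂ - 3, 3·x₁ - 10·x₂]].
At the point, J = [[-5.0000, 1.0000], [5.0000, -2.5000]] (det J = 7.5000).
Solving J·Δ = −F gives Δ = (-4.2000, -7.5000).

(-4.2000, -7.5000)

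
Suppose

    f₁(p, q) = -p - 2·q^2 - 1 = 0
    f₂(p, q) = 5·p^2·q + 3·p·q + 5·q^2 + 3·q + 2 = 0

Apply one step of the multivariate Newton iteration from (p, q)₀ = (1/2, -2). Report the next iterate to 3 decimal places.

At (1/2, -2): F = (-9.500, 10.500).
Jacobian J = [[-1, -4·q], [10·p·q + 3·q, 5·p^2 + 3·p + 10·q + 3]].
At the point, J = [[-1.000, 8.000], [-16.000, -14.250]] (det J = 142.250).
Solving J·Δ = −F gives Δ = (-0.361, 1.142).
Then the next iterate is (p, q)₁ = (0.139, -0.858).

(0.139, -0.858)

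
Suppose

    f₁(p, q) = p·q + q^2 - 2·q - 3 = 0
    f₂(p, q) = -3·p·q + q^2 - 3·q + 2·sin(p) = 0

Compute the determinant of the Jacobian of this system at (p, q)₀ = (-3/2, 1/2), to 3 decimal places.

J = [[q, p + 2·q - 2], [-3·q + 2·cos(p), -3·p + 2·q - 3]].
At the point, J = [[0.500, -2.500], [-1.35853, 2.500]].
det J = -2.146.

-2.146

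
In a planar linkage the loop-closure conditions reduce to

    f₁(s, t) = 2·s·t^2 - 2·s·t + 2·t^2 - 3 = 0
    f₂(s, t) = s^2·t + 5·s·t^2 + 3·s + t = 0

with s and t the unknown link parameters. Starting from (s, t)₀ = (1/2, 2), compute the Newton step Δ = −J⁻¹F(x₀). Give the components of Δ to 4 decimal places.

(-0.3272, -0.5174)

At (1/2, 2): F = (7.0000, 14.0000).
Jacobian J = [[2·t^2 - 2·t, 4·s·t - 2·s + 4·t], [2·s·t + 5·t^2 + 3, s^2 + 10·s·t + 1]].
At the point, J = [[4.0000, 11.0000], [25.0000, 11.2500]] (det J = -230.0000).
Solving J·Δ = −F gives Δ = (-0.3272, -0.5174).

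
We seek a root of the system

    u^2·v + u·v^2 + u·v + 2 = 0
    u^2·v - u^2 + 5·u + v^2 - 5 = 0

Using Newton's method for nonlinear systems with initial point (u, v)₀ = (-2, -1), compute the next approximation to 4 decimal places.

(-0.1714, -1.8857)

At (-2, -1): F = (-2.0000, -22.0000).
Jacobian J = [[2·u·v + v^2 + v, u^2 + 2·u·v + u], [2·u·v - 2·u + 5, u^2 + 2·v]].
At the point, J = [[4.0000, 6.0000], [13.0000, 2.0000]] (det J = -70.0000).
Solving J·Δ = −F gives Δ = (1.8286, -0.8857).
Then the next iterate is (u, v)₁ = (-0.1714, -1.8857).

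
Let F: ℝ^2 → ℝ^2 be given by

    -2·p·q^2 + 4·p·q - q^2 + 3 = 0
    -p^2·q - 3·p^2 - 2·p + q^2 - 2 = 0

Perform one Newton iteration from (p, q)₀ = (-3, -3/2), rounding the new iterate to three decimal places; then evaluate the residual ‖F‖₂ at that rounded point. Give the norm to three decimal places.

At (-3, -3/2): F = (32.250, -7.250).
Jacobian J = [[-2·q^2 + 4·q, -4·p·q + 4·p - 2·q], [-2·p·q - 6·p - 2, -p^2 + 2·q]].
At the point, J = [[-10.500, -27.000], [7.000, -12.000]] (det J = 315.000).
Solving J·Δ = −F gives Δ = (1.850, 0.475).
Then the next iterate is (p, q)₁ = (-1.150, -1.025).
Re-evaluating at (-1.150, -1.025): F = (9.08081, -1.26131), so ‖F‖₂ = 9.168.

9.168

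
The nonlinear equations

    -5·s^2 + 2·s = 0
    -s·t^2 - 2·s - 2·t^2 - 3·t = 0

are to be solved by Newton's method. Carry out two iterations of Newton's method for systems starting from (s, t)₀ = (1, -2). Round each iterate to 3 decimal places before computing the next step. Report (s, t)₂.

(0.460, -1.025)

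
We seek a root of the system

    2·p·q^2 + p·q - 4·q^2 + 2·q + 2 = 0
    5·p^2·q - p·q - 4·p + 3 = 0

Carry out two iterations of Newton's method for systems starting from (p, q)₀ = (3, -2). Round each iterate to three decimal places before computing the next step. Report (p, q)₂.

(4.751, 4.549)

At (3, -2): F = (0.000, -93.000).
Jacobian J = [[2·q^2 + q, 4·p·q + p - 8·q + 2], [10·p·q - q - 4, 5·p^2 - p]].
At the point, J = [[6.000, -3.000], [-62.000, 42.000]] (det J = 66.000).
Solving J·Δ = −F gives Δ = (4.227, 8.455).
Then the next iterate is (p, q)₁ = (7.227, 6.455).
Round to (7.227, 6.455) and repeat: F = (497.14736, 1613.14976), J = [[89.78905, 144.18814], [456.04785, 253.92065]].
Δ = (-2.476, -1.906), so (p, q)₂ = (4.751, 4.549).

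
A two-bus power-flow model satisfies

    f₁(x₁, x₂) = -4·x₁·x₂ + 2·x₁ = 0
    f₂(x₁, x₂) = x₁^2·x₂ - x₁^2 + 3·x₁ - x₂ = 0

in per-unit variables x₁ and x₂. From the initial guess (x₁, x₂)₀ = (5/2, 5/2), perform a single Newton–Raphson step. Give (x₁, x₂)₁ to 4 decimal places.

At (5/2, 5/2): F = (-20.0000, 14.3750).
Jacobian J = [[-4·x₂ + 2, -4·x₁], [2·x₁·x₂ - 2·x₁ + 3, x₁^2 - 1]].
At the point, J = [[-8.0000, -10.0000], [10.5000, 5.2500]] (det J = 63.0000).
Solving J·Δ = −F gives Δ = (-0.6151, -1.5079).
Then the next iterate is (x₁, x₂)₁ = (1.8849, 0.9921).

(1.8849, 0.9921)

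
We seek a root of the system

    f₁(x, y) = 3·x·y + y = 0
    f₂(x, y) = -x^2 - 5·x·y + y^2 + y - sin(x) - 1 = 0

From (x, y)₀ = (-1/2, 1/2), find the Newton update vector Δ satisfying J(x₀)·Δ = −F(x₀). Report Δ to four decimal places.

At (-1/2, 1/2): F = (-0.2500, 1.229426).
Jacobian J = [[3·y, 3·x + 1], [-2·x - 5·y - cos(x), -5·x + 2·y + 1]].
At the point, J = [[1.5000, -0.5000], [-2.377583, 4.5000]] (det J = 5.561209).
Solving J·Δ = −F gives Δ = (0.0918, -0.2247).

(0.0918, -0.2247)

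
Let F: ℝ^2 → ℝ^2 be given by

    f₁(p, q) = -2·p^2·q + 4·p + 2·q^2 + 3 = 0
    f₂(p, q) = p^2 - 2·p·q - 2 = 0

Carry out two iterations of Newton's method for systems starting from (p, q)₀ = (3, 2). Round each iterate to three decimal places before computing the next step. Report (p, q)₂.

At (3, 2): F = (-13.000, -5.000).
Jacobian J = [[-4·p·q + 4, -2·p^2 + 4·q], [2·p - 2·q, -2·p]].
At the point, J = [[-20.000, -10.000], [2.000, -6.000]] (det J = 140.000).
Solving J·Δ = −F gives Δ = (-0.200, -0.900).
Then the next iterate is (p, q)₁ = (2.800, 1.100).
Round to (2.800, 1.100) and repeat: F = (-0.628, -0.320), J = [[-8.320, -11.280], [3.400, -5.600]].
Δ = (0.001, -0.056), so (p, q)₂ = (2.801, 1.044).

(2.801, 1.044)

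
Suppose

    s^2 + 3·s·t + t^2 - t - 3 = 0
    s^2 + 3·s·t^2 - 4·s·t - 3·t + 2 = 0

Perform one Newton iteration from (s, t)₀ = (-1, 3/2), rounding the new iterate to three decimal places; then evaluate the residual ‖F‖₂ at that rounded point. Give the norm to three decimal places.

1.197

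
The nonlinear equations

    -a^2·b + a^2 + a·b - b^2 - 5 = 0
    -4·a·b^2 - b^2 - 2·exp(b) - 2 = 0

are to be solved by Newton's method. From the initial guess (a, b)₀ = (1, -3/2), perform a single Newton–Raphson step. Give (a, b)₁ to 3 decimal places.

(1.640, -0.163)

At (1, -3/2): F = (-6.250, -13.69626).
Jacobian J = [[-2·a·b + 2·a + b, -a^2 + a - 2·b], [-4·b^2, -8·a·b - 2·b - 2·exp(b)]].
At the point, J = [[3.500, 3.000], [-9.000, 14.55374]] (det J = 77.93809).
Solving J·Δ = −F gives Δ = (0.640, 1.337).
Then the next iterate is (a, b)₁ = (1.640, -0.163).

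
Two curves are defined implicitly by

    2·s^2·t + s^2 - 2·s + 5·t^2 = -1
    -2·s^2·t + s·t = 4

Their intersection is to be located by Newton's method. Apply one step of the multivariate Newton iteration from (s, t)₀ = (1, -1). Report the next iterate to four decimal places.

(1.9643, -1.1071)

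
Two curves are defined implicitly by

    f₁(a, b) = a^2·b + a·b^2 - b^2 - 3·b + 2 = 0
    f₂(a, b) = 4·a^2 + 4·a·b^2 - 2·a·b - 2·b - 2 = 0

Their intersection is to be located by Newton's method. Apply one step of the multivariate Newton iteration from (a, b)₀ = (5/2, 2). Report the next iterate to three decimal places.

At (5/2, 2): F = (14.500, 49.000).
Jacobian J = [[2·a·b + b^2, a^2 + 2·a·b - 2·b - 3], [8·a + 4·b^2 - 2·b, 8·a·b - 2·a - 2]].
At the point, J = [[14.000, 9.250], [32.000, 33.000]] (det J = 166.000).
Solving J·Δ = −F gives Δ = (-0.152, -1.337).
Then the next iterate is (a, b)₁ = (2.348, 0.663).

(2.348, 0.663)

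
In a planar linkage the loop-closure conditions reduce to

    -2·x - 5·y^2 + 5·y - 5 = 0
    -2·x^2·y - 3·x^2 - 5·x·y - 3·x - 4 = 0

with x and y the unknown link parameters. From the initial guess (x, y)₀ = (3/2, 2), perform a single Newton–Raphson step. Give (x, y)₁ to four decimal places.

(0.7330, 0.9023)

At (3/2, 2): F = (-18.0000, -39.2500).
Jacobian J = [[-2, -10·y + 5], [-4·x·y - 6·x - 5·y - 3, -2·x^2 - 5·x]].
At the point, J = [[-2.0000, -15.0000], [-34.0000, -12.0000]] (det J = -486.0000).
Solving J·Δ = −F gives Δ = (-0.7670, -1.0977).
Then the next iterate is (x, y)₁ = (0.7330, 0.9023).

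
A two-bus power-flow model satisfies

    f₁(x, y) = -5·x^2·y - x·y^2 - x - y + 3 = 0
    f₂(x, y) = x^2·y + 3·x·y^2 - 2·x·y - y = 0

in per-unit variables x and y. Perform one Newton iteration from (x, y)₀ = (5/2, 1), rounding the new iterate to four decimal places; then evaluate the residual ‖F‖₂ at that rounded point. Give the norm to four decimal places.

At (5/2, 1): F = (-34.2500, 7.7500).
Jacobian J = [[-10·x·y - y^2 - 1, -5·x^2 - 2·x·y - 1], [2·x·y + 3·y^2 - 2·y, x^2 + 6·x·y - 2·x - 1]].
At the point, J = [[-27.0000, -37.2500], [6.0000, 15.2500]] (det J = -188.2500).
Solving J·Δ = −F gives Δ = (-1.2410, -0.0199).
Then the next iterate is (x, y)₁ = (1.2590, 0.9801).
Re-evaluating at (1.2590, 0.9801): F = (-8.216180, 1.733717), so ‖F‖₂ = 8.3971.

8.3971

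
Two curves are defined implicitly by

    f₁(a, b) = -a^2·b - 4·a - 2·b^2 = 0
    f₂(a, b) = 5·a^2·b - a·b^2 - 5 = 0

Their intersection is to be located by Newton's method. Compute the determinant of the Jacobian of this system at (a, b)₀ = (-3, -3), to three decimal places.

-837.000

J = [[-2·a·b - 4, -a^2 - 4·b], [10·a·b - b^2, 5·a^2 - 2·a·b]].
At the point, J = [[-22.000, 3.000], [81.000, 27.000]].
det J = -837.000.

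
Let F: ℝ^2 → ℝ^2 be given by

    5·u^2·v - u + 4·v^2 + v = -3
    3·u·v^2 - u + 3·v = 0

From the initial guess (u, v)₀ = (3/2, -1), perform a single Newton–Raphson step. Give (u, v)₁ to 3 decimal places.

(1.037, -1.154)

At (3/2, -1): F = (-6.750, 0.000).
Jacobian J = [[10·u·v - 1, 5·u^2 + 8·v + 1], [3·v^2 - 1, 6·u·v + 3]].
At the point, J = [[-16.000, 4.250], [2.000, -6.000]] (det J = 87.500).
Solving J·Δ = −F gives Δ = (-0.463, -0.154).
Then the next iterate is (u, v)₁ = (1.037, -1.154).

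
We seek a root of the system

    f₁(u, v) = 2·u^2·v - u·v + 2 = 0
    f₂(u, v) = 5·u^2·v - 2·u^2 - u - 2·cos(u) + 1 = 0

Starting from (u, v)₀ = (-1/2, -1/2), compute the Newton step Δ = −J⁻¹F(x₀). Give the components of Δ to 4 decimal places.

At (-1/2, -1/2): F = (1.5000, -1.380165).
Jacobian J = [[4·u·v - v, 2·u^2 - u], [10·u·v - 4·u + 2·sin(u) - 1, 5·u^2]].
At the point, J = [[1.5000, 1.0000], [2.541149, 1.2500]] (det J = -0.666149).
Solving J·Δ = −F gives Δ = (4.8865, -8.8298).

(4.8865, -8.8298)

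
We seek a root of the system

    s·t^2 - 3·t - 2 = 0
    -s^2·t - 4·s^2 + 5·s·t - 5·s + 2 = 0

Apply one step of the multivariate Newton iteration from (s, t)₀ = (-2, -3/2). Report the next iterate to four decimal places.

(-2.9583, -0.1146)

At (-2, -3/2): F = (-2.0000, 17.0000).
Jacobian J = [[t^2, 2·s·t - 3], [-2·s·t - 8·s + 5·t - 5, -s^2 + 5·s]].
At the point, J = [[2.2500, 3.0000], [-2.5000, -14.0000]] (det J = -24.0000).
Solving J·Δ = −F gives Δ = (-0.9583, 1.3854).
Then the next iterate is (s, t)₁ = (-2.9583, -0.1146).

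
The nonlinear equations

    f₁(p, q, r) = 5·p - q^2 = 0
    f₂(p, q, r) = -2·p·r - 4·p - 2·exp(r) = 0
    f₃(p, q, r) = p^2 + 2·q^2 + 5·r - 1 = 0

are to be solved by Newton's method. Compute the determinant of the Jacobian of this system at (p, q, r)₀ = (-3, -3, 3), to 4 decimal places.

J = [[5, -2·q, 0], [-2·r - 4, 0, -2·p - 2·exp(r)], [2·p, 4·q, 5]].
At the point, J = [[5.0000, 6.0000, 0.0000], [-10.0000, 0.0000, -34.171074], [-6.0000, -12.0000, 5.0000]].
det J = -520.1058.

-520.1058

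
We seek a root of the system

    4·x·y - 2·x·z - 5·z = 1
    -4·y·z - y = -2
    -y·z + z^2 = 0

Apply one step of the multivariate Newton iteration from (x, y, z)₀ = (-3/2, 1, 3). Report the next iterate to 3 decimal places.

(-5.351, 0.597, 1.558)

At (-3/2, 1, 3): F = (-13.000, -11.000, 6.000).
Jacobian J = [[4·y - 2·z, 4·x, -2·x - 5], [0, -4·z - 1, -4·y], [0, -z, -y + 2·z]].
At the point, J = [[-2.000, -6.000, -2.000], [0.000, -13.000, -4.000], [0.000, -3.000, 5.000]] (det J = 154.000).
Solving J·Δ = −F gives Δ = (-3.851, -0.403, -1.442).
Then the next iterate is (x, y, z)₁ = (-5.351, 0.597, 1.558).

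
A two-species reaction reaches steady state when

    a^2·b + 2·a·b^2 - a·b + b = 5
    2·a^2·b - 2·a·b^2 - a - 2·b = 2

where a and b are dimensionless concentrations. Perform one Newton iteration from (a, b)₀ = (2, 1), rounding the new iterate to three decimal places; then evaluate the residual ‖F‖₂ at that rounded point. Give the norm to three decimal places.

At (2, 1): F = (2.000, -2.000).
Jacobian J = [[2·a·b + 2·b^2 - b, a^2 + 4·a·b - a + 1], [4·a·b - 2·b^2 - 1, 2·a^2 - 4·a·b - 2]].
At the point, J = [[5.000, 11.000], [5.000, -2.000]] (det J = -65.000).
Solving J·Δ = −F gives Δ = (0.277, -0.308).
Then the next iterate is (a, b)₁ = (2.277, 0.692).
Re-evaluating at (2.277, 0.692): F = (-0.11510, -0.66608), so ‖F‖₂ = 0.676.

0.676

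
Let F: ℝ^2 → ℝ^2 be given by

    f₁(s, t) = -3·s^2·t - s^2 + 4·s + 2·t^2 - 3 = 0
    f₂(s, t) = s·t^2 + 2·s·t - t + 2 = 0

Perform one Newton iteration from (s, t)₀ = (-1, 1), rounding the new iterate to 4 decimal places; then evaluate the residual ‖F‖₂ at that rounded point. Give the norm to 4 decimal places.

2.0931

At (-1, 1): F = (-9.0000, -2.0000).
Jacobian J = [[-6·s·t - 2·s + 4, -3·s^2 + 4·t], [t^2 + 2·t, 2·s·t + 2·s - 1]].
At the point, J = [[12.0000, 1.0000], [3.0000, -5.0000]] (det J = -63.0000).
Solving J·Δ = −F gives Δ = (0.7460, 0.0476).
Then the next iterate is (s, t)₁ = (-0.2540, 1.0476).
Re-evaluating at (-0.2540, 1.0476): F = (-2.088345, 0.141463), so ‖F‖₂ = 2.0931.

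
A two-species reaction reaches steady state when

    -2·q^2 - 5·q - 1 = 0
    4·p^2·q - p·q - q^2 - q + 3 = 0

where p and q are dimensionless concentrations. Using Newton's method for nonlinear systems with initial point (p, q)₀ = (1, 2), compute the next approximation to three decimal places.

At (1, 2): F = (-19.000, 3.000).
Jacobian J = [[0, -4·q - 5], [8·p·q - q, 4·p^2 - p - 2·q - 1]].
At the point, J = [[0.000, -13.000], [14.000, -2.000]] (det J = 182.000).
Solving J·Δ = −F gives Δ = (-0.423, -1.462).
Then the next iterate is (p, q)₁ = (0.577, 0.538).

(0.577, 0.538)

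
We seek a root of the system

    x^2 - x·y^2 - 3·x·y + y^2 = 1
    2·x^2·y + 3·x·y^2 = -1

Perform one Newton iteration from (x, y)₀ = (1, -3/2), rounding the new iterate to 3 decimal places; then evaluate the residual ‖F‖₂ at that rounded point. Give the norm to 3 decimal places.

1.754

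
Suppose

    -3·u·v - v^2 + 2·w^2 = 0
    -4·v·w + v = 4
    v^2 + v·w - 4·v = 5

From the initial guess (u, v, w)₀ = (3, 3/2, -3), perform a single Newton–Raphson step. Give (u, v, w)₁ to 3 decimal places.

(102.167, -11.000, -27.500)

At (3, 3/2, -3): F = (2.250, 15.500, -13.250).
Jacobian J = [[-3·v, -3·u - 2·v, 4·w], [0, -4·w + 1, -4·v], [0, 2·v + w - 4, v]].
At the point, J = [[-4.500, -12.000, -12.000], [0.000, 13.000, -6.000], [0.000, -4.000, 1.500]] (det J = 20.250).
Solving J·Δ = −F gives Δ = (99.167, -12.500, -24.500).
Then the next iterate is (u, v, w)₁ = (102.167, -11.000, -27.500).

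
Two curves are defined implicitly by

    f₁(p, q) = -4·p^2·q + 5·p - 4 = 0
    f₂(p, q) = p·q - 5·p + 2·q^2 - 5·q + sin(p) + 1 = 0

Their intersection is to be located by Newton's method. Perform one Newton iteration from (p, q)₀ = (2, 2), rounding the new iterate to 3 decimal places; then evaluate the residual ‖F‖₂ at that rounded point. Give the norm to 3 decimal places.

At (2, 2): F = (-26.000, -6.09070).
Jacobian J = [[-8·p·q + 5, -4·p^2], [q + cos(p) - 5, p + 4·q - 5]].
At the point, J = [[-27.000, -16.000], [-3.41615, 5.000]] (det J = -189.65835).
Solving J·Δ = −F gives Δ = (-1.199, 0.399).
Then the next iterate is (p, q)₁ = (0.801, 2.399).
Re-evaluating at (0.801, 2.399): F = (-6.15180, -0.84995), so ‖F‖₂ = 6.210.

6.210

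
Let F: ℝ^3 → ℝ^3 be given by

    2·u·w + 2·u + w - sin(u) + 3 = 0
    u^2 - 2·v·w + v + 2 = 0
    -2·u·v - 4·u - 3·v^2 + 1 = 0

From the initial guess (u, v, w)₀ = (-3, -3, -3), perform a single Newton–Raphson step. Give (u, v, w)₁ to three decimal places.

At (-3, -3, -3): F = (12.14112, -10.000, -32.000).
Jacobian J = [[2·w - cos(u) + 2, 0, 2·u + 1], [2·u, -2·w + 1, -2·v], [-2·v - 4, -2·u - 6·v, 0]].
At the point, J = [[-3.01001, 0.000, -5.000], [-6.000, 7.000, 6.000], [2.000, 24.000, 0.000]] (det J = 1223.44108).
Solving J·Δ = −F gives Δ = (1.364, 1.220, 1.607).
Then the next iterate is (u, v, w)₁ = (-1.636, -1.780, -1.393).

(-1.636, -1.780, -1.393)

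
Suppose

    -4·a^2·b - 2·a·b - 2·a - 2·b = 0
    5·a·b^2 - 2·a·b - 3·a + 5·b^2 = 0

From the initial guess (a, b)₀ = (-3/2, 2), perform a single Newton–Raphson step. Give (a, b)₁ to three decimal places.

At (-3/2, 2): F = (-13.000, 0.500).
Jacobian J = [[-8·a·b - 2·b - 2, -4·a^2 - 2·a - 2], [5·b^2 - 2·b - 3, 10·a·b - 2·a + 10·b]].
At the point, J = [[18.000, -8.000], [13.000, -7.000]] (det J = -22.000).
Solving J·Δ = −F gives Δ = (4.318, 8.091).
Then the next iterate is (a, b)₁ = (2.818, 10.091).

(2.818, 10.091)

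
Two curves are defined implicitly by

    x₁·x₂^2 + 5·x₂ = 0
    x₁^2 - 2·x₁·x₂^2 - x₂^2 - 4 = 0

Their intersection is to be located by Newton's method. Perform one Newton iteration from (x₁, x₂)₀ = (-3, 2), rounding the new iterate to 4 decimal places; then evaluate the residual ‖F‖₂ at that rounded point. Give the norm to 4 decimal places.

393.7360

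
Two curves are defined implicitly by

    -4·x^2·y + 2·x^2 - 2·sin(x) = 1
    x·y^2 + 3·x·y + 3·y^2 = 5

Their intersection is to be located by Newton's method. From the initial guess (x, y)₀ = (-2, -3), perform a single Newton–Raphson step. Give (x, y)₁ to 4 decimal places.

At (-2, -3): F = (56.818595, 22.0000).
Jacobian J = [[-8·x·y + 4·x - 2·cos(x), -4·x^2], [y^2 + 3·y, 2·x·y + 3·x + 6·y]].
At the point, J = [[-55.167706, -16.0000], [0.0000, -12.0000]] (det J = 662.012476).
Solving J·Δ = −F gives Δ = (0.4982, 1.8333).
Then the next iterate is (x, y)₁ = (-1.5018, -1.1667).

(-1.5018, -1.1667)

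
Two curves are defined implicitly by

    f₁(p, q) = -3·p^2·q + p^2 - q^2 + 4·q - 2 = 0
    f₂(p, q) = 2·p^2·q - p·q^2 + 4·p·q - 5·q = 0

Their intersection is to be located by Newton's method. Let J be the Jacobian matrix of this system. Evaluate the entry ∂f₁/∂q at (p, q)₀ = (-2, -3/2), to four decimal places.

-5.0000

∂f₁/∂q = -3·p^2 - 2·q + 4.
At (-2, -3/2) this is -5.0000.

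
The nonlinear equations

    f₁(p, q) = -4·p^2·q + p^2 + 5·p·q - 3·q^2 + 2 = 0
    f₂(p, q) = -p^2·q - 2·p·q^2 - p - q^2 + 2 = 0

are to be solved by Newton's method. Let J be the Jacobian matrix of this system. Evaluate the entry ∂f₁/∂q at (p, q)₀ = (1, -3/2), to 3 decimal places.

∂f₁/∂q = -4·p^2 + 5·p - 6·q.
At (1, -3/2) this is 10.000.

10.000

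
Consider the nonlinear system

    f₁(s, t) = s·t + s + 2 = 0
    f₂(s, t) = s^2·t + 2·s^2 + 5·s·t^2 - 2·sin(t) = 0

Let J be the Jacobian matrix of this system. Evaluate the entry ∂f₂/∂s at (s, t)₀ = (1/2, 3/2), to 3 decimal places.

∂f₂/∂s = 2·s·t + 4·s + 5·t^2.
At (1/2, 3/2) this is 14.750.

14.750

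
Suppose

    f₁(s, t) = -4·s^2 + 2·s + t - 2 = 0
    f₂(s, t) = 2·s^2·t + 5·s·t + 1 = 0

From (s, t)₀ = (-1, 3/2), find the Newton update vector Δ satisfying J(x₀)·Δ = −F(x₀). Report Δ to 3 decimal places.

At (-1, 3/2): F = (-6.500, -3.500).
Jacobian J = [[-8·s + 2, 1], [4·s·t + 5·t, 2·s^2 + 5·s]].
At the point, J = [[10.000, 1.000], [1.500, -3.000]] (det J = -31.500).
Solving J·Δ = −F gives Δ = (0.730, -0.802).

(0.730, -0.802)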